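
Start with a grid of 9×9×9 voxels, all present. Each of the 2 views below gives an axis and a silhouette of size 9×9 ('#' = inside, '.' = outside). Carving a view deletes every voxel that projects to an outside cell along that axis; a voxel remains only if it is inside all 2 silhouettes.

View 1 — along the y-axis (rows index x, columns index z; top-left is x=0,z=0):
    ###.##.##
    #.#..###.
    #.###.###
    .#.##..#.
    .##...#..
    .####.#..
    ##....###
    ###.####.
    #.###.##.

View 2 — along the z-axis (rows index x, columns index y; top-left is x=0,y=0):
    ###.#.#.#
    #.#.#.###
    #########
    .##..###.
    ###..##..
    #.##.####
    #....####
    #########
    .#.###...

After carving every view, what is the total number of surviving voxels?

317 voxels

full grid |V| = 729
carve view 1 (along y, XZ-mask fill 49/81): 441 voxels remain
carve view 2 (along z, XY-mask fill 56/81): 317 voxels remain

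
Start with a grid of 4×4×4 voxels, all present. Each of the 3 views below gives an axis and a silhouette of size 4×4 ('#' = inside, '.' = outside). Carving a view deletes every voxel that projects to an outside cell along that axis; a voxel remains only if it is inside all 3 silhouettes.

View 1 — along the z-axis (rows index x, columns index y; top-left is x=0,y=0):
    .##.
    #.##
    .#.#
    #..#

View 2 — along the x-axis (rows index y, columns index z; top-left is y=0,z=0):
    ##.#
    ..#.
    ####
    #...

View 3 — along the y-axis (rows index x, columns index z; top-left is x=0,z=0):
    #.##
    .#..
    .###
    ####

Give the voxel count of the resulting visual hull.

11 voxels

full grid |V| = 64
V1 z: intersect with XY mask (9 set) -- 36 left
V2 x: intersect with YZ mask (9 set) -- 19 left
V3 y: intersect with XZ mask (11 set) -- 11 left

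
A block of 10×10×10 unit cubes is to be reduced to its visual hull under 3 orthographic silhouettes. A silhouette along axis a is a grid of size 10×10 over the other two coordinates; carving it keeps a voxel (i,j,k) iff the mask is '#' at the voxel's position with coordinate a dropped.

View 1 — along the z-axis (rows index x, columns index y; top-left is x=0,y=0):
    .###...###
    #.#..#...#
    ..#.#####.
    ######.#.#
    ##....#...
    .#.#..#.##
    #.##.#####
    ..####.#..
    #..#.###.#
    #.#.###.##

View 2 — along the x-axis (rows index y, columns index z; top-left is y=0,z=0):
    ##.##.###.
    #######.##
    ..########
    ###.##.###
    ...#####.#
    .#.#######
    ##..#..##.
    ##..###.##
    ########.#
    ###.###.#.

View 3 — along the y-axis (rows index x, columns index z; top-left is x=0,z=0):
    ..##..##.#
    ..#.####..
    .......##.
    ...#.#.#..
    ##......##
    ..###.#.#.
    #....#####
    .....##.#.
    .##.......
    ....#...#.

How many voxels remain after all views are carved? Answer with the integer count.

full grid |V| = 1000
after view 1 [z-axis, 58 of 100 cells solid] → remaining = 580
after view 2 [x-axis, 74 of 100 cells solid] → remaining = 428
after view 3 [y-axis, 37 of 100 cells solid] → remaining = 160

|visual hull| = 160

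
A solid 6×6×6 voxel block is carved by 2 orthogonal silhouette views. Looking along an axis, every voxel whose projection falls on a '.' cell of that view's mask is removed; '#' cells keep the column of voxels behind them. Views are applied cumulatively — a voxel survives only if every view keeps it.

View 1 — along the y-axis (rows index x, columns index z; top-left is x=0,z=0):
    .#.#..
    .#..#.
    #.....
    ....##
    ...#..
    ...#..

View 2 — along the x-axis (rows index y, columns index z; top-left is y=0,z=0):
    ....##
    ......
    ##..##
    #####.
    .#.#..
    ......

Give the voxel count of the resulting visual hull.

22 voxels

before carving: 216 voxels (6×6×6)
carve view 1 (along y, XZ-mask fill 9/36): 54 voxels remain
carve view 2 (along x, YZ-mask fill 13/36): 22 voxels remain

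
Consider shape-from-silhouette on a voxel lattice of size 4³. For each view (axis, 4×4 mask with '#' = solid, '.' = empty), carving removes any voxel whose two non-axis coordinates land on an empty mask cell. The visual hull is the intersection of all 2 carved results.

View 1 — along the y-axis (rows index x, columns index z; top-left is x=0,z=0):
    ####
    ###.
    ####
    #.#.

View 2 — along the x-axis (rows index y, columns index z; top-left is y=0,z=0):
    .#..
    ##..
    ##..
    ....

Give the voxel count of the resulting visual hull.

17 voxels

initial block: 4^3 = 64
carve view 1 (along y, XZ-mask fill 13/16): 52 voxels remain
carve view 2 (along x, YZ-mask fill 5/16): 17 voxels remain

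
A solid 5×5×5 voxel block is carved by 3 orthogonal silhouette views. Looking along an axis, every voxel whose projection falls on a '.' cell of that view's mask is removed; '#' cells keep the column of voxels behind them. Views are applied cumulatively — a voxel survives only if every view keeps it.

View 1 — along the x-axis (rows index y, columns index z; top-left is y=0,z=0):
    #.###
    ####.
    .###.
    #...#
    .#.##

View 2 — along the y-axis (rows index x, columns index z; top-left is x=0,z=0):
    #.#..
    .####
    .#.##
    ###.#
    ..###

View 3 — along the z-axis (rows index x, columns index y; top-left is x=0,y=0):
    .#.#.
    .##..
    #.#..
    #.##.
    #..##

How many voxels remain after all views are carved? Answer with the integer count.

26 voxels

before carving: 125 voxels (5×5×5)
[1] x-view keeps 16 columns → grid now 80
[2] y-view keeps 16 columns → grid now 51
[3] z-view keeps 12 columns → grid now 26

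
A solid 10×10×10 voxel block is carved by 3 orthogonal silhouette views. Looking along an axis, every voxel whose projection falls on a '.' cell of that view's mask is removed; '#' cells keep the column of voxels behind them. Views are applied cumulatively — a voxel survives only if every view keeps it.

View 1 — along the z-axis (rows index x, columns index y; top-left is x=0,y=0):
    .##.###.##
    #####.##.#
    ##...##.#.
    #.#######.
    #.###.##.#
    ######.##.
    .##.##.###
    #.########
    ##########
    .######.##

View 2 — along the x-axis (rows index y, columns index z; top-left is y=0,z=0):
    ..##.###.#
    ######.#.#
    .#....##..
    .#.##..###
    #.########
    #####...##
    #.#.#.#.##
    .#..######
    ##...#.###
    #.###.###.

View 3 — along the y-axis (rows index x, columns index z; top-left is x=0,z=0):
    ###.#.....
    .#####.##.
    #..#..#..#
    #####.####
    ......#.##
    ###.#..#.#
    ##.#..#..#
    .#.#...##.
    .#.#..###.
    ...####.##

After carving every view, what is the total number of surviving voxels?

voxel count = 275

full grid |V| = 1000
step 1: project along z, AND mask (77/100) → |grid| = 770
step 2: project along x, AND mask (65/100) → |grid| = 498
step 3: project along y, AND mask (53/100) → |grid| = 275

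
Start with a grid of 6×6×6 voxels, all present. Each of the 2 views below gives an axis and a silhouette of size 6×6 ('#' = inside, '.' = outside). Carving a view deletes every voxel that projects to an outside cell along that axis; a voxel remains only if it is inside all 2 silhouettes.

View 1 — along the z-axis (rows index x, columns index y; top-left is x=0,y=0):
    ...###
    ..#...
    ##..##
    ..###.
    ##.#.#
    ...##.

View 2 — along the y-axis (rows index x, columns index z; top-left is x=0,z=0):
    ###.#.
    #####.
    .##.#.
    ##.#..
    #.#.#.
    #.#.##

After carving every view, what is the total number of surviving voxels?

voxel count = 58

full grid |V| = 216
  1. axis=2 (XY plane), |mask|=17  ⇒  voxels=102
  2. axis=1 (XZ plane), |mask|=22  ⇒  voxels=58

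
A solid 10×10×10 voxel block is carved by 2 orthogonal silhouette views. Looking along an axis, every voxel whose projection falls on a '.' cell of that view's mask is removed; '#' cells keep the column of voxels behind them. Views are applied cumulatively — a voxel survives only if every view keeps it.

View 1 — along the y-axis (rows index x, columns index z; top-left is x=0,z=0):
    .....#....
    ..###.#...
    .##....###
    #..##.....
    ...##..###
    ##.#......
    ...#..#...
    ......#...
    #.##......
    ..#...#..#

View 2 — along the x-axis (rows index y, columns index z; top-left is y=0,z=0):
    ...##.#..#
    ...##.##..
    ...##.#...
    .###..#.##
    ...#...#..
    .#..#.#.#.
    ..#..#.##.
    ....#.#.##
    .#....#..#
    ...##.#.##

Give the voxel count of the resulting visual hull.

remaining voxels: 132

full grid |V| = 1000
step 1: project along y, AND mask (30/100) → |grid| = 300
step 2: project along x, AND mask (39/100) → |grid| = 132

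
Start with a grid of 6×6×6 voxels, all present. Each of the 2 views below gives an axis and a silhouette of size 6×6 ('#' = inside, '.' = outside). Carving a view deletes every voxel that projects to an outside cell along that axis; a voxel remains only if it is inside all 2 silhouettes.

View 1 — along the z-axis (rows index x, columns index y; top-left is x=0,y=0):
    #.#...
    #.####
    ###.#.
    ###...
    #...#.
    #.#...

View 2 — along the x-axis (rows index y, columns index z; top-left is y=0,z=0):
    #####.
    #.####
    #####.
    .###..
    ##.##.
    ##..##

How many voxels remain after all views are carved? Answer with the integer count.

start: 6×6×6 = 216 voxels
  1. axis=2 (XY plane), |mask|=18  ⇒  voxels=108
  2. axis=0 (YZ plane), |mask|=26  ⇒  voxels=84

|visual hull| = 84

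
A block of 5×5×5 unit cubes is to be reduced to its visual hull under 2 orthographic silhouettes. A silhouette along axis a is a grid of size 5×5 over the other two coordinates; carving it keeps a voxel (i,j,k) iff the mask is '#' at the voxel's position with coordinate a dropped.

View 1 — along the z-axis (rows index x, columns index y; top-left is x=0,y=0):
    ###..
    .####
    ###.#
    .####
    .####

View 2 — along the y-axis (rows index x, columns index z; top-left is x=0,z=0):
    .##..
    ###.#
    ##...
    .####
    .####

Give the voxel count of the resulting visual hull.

remaining voxels: 62

full grid |V| = 125
carve view 1 (along z, XY-mask fill 19/25): 95 voxels remain
carve view 2 (along y, XZ-mask fill 16/25): 62 voxels remain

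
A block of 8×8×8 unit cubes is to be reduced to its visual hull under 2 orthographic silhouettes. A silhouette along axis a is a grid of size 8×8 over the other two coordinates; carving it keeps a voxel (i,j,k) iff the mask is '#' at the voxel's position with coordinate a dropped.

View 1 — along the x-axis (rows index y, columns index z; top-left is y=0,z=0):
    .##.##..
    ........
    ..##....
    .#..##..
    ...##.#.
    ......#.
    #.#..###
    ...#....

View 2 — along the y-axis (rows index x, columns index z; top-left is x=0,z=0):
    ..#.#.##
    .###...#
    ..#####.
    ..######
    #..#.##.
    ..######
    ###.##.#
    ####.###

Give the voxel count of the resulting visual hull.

voxel count = 105

before carving: 512 voxels (8×8×8)
step 1: project along x, AND mask (19/64) → |grid| = 152
step 2: project along y, AND mask (42/64) → |grid| = 105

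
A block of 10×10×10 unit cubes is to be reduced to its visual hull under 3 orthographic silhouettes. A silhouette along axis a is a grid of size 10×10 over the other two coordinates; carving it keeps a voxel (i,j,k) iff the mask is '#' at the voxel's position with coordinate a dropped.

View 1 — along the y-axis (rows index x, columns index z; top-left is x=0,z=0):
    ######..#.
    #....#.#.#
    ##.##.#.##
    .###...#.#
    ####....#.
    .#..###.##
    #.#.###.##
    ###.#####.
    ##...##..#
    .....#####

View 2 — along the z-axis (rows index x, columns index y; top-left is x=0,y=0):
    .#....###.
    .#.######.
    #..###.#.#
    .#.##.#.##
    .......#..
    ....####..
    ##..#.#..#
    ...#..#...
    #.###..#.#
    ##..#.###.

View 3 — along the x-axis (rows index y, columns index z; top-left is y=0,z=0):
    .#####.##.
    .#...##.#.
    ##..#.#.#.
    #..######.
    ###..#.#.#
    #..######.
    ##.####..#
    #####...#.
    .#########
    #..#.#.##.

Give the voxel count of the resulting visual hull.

164 voxels

start: 10×10×10 = 1000 voxels
after view 1 [y-axis, 59 of 100 cells solid] → remaining = 590
after view 2 [z-axis, 47 of 100 cells solid] → remaining = 268
after view 3 [x-axis, 63 of 100 cells solid] → remaining = 164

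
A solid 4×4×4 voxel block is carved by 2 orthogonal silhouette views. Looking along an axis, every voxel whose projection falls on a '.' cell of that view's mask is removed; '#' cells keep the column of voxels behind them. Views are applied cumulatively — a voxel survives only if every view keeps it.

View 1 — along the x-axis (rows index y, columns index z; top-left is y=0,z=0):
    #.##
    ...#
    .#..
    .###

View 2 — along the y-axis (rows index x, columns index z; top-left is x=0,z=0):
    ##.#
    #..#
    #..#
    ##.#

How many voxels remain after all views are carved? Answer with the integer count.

full grid |V| = 64
V1 x: intersect with YZ mask (8 set) -- 32 left
V2 y: intersect with XZ mask (10 set) -- 20 left

remaining voxels: 20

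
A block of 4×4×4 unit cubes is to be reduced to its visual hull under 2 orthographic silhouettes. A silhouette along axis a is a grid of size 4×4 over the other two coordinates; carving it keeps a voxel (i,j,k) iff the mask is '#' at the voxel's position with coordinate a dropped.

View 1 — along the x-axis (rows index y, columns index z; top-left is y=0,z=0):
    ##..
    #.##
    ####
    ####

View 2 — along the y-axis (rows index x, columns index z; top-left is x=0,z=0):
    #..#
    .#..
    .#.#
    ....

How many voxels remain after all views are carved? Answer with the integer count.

before carving: 64 voxels (4×4×4)
[1] x-view keeps 13 columns → grid now 52
[2] y-view keeps 5 columns → grid now 16

16 voxels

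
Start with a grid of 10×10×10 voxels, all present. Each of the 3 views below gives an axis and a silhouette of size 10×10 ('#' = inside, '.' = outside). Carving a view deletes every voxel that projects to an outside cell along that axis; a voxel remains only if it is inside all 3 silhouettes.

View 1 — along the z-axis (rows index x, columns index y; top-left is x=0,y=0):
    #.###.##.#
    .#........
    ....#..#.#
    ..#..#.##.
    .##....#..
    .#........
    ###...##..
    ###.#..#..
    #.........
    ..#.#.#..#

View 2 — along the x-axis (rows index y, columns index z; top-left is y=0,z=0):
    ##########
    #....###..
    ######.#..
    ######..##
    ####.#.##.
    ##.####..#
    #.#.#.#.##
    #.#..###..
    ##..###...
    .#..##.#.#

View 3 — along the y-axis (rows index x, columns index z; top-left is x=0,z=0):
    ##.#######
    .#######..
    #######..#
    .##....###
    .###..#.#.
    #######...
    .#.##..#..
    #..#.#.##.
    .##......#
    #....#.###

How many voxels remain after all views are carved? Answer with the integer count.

initial block: 10^3 = 1000
after view 1 [z-axis, 34 of 100 cells solid] → remaining = 340
after view 2 [x-axis, 64 of 100 cells solid] → remaining = 213
after view 3 [y-axis, 58 of 100 cells solid] → remaining = 122

|visual hull| = 122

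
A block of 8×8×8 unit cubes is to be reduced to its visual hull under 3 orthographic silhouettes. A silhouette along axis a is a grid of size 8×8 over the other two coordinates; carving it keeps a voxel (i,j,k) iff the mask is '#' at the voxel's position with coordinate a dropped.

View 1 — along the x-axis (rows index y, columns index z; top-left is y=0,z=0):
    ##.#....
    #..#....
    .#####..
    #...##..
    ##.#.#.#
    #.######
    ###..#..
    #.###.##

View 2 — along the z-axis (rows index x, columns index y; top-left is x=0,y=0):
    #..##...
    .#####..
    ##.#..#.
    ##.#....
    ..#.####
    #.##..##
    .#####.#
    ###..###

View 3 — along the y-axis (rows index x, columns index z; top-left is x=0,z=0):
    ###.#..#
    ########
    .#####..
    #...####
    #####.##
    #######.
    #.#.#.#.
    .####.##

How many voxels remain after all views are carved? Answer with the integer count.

voxel count = 118

start: 8×8×8 = 512 voxels
step 1: project along x, AND mask (35/64) → |grid| = 280
step 2: project along z, AND mask (37/64) → |grid| = 156
step 3: project along y, AND mask (47/64) → |grid| = 118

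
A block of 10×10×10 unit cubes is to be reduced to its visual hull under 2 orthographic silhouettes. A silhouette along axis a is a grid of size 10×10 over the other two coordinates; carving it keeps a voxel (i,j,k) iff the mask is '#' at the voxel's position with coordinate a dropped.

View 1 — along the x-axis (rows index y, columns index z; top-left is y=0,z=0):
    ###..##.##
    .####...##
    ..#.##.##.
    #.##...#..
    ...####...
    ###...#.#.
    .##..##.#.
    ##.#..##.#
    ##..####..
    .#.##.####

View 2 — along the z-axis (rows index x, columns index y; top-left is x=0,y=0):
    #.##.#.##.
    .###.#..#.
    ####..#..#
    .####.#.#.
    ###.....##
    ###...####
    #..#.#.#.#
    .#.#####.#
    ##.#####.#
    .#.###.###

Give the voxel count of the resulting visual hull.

start: 10×10×10 = 1000 voxels
carve view 1 (along x, YZ-mask fill 55/100): 550 voxels remain
carve view 2 (along z, XY-mask fill 62/100): 344 voxels remain

remaining voxels: 344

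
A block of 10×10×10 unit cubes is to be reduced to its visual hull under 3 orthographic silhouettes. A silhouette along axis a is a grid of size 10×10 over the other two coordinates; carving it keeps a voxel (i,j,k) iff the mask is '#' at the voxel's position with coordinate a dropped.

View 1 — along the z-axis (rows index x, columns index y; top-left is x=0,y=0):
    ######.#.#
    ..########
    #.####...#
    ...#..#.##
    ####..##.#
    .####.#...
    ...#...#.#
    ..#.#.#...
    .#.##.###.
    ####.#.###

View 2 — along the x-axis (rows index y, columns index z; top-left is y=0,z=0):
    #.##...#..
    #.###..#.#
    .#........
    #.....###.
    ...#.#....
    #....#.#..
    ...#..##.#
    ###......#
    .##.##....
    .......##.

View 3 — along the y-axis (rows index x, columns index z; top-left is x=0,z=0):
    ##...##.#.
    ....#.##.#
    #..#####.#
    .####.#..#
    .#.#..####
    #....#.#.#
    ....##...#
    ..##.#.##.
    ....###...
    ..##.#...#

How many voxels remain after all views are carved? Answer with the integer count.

|visual hull| = 86

initial block: 10^3 = 1000
step 1: project along z, AND mask (58/100) → |grid| = 580
step 2: project along x, AND mask (34/100) → |grid| = 191
step 3: project along y, AND mask (47/100) → |grid| = 86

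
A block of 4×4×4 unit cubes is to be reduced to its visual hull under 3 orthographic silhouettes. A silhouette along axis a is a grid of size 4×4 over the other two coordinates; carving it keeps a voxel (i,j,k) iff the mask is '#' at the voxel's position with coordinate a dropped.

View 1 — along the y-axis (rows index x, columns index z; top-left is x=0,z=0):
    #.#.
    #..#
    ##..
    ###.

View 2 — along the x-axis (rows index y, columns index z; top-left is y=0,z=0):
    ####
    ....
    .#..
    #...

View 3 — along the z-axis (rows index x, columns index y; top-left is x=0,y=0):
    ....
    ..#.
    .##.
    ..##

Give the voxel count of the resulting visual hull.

voxel count = 3

before carving: 64 voxels (4×4×4)
carve view 1 (along y, XZ-mask fill 9/16): 36 voxels remain
carve view 2 (along x, YZ-mask fill 6/16): 15 voxels remain
carve view 3 (along z, XY-mask fill 5/16): 3 voxels remain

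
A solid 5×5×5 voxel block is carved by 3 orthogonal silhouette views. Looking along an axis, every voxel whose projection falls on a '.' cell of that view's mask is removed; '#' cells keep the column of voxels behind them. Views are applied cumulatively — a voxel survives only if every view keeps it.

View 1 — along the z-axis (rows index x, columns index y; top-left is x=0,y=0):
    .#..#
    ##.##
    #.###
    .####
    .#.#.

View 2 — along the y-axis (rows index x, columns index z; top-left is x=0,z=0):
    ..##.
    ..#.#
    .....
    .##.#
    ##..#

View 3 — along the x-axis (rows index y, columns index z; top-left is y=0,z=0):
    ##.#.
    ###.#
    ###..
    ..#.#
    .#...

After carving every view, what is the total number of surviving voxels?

voxel count = 17

before carving: 125 voxels (5×5×5)
  1. axis=2 (XY plane), |mask|=16  ⇒  voxels=80
  2. axis=1 (XZ plane), |mask|=10  ⇒  voxels=30
  3. axis=0 (YZ plane), |mask|=13  ⇒  voxels=17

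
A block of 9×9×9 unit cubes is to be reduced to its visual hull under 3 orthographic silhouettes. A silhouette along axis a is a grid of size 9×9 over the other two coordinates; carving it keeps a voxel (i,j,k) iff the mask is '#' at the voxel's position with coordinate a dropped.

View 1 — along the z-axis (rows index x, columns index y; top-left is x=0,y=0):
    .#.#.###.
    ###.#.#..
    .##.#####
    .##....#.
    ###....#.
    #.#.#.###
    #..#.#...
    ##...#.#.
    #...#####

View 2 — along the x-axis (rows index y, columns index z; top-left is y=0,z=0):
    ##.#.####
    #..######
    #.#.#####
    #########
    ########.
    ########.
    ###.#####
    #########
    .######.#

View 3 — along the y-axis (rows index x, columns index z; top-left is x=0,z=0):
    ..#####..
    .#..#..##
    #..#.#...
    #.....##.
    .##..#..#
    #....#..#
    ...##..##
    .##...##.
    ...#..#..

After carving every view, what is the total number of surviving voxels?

voxel count = 128

initial block: 9^3 = 729
carve view 1 (along z, XY-mask fill 43/81): 387 voxels remain
carve view 2 (along x, YZ-mask fill 70/81): 333 voxels remain
carve view 3 (along y, XZ-mask fill 32/81): 128 voxels remain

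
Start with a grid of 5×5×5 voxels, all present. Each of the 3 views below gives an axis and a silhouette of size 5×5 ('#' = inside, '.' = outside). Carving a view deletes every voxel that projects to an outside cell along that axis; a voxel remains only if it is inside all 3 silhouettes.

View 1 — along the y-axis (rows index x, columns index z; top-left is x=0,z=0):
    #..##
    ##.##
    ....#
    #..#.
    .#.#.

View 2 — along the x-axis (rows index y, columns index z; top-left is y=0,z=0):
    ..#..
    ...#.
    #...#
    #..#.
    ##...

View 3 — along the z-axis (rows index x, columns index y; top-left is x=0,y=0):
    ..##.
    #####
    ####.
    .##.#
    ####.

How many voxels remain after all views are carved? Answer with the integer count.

before carving: 125 voxels (5×5×5)
[1] y-view keeps 12 columns → grid now 60
[2] x-view keeps 8 columns → grid now 22
[3] z-view keeps 18 columns → grid now 17

|visual hull| = 17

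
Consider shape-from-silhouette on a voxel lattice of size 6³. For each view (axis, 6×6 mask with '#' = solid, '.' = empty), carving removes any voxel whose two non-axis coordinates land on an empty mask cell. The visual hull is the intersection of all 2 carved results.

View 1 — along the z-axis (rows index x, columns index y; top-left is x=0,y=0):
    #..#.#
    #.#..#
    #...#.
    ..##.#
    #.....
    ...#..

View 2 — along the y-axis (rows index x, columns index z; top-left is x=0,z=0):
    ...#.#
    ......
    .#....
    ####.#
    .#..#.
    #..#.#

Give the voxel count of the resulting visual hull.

|visual hull| = 28

initial block: 6^3 = 216
[1] z-view keeps 13 columns → grid now 78
[2] y-view keeps 13 columns → grid now 28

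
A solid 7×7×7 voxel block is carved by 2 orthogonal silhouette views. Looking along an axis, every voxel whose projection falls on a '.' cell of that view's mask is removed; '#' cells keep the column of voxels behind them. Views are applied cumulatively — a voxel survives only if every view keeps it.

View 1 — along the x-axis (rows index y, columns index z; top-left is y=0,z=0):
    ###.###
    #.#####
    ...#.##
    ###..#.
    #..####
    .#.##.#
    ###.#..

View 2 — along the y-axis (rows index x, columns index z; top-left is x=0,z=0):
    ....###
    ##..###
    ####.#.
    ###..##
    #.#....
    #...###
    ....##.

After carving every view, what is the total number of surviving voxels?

before carving: 343 voxels (7×7×7)
[1] x-view keeps 32 columns → grid now 224
[2] y-view keeps 26 columns → grid now 123

|visual hull| = 123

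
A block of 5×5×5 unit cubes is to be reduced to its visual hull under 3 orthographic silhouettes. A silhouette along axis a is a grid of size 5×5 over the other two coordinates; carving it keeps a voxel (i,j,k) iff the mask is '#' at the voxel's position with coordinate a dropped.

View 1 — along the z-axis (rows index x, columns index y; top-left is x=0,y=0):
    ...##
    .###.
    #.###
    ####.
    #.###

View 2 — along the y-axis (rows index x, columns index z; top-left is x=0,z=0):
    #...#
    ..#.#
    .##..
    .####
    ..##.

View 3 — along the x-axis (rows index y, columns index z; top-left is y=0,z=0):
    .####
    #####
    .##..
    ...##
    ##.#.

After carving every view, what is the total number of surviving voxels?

remaining voxels: 28

before carving: 125 voxels (5×5×5)
[1] z-view keeps 17 columns → grid now 85
[2] y-view keeps 12 columns → grid now 42
[3] x-view keeps 16 columns → grid now 28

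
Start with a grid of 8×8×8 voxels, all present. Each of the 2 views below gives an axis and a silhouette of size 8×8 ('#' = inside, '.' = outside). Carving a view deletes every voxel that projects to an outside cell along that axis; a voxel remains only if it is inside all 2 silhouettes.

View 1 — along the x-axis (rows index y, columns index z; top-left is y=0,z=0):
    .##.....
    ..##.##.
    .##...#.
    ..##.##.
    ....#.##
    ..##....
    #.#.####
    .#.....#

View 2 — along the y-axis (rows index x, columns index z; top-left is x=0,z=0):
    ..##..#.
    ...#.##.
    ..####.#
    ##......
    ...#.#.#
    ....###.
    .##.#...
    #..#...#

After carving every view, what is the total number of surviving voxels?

before carving: 512 voxels (8×8×8)
step 1: project along x, AND mask (26/64) → |grid| = 208
step 2: project along y, AND mask (25/64) → |grid| = 83

83 voxels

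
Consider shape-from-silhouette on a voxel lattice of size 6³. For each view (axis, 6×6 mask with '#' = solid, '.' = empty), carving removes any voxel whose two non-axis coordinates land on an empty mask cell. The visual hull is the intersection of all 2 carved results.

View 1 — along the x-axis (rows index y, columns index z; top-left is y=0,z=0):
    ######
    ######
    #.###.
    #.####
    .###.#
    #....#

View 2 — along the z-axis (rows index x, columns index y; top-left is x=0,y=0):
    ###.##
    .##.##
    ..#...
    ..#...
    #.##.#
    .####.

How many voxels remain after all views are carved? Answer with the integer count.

initial block: 6^3 = 216
[1] x-view keeps 27 columns → grid now 162
[2] z-view keeps 19 columns → grid now 82

82 voxels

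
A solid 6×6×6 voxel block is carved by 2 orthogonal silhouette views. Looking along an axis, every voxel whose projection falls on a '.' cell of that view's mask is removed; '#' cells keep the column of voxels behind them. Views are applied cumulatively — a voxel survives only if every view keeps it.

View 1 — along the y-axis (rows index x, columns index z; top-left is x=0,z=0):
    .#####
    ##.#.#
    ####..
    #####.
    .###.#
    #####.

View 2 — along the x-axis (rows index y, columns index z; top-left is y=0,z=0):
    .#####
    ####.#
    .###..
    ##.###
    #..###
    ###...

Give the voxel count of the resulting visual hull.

start: 6×6×6 = 216 voxels
  1. axis=1 (XZ plane), |mask|=27  ⇒  voxels=162
  2. axis=0 (YZ plane), |mask|=25  ⇒  voxels=117

voxel count = 117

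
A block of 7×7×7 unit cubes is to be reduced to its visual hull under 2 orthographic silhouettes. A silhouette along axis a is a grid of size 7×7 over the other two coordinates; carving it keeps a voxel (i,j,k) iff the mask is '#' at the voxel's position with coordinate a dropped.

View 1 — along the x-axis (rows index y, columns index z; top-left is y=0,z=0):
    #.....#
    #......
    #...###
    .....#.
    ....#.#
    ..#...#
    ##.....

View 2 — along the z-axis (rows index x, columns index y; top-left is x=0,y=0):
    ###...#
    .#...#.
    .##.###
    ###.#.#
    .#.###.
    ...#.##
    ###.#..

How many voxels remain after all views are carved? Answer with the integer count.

start: 7×7×7 = 343 voxels
V1 x: intersect with YZ mask (14 set) -- 98 left
V2 z: intersect with XY mask (27 set) -- 54 left

54 voxels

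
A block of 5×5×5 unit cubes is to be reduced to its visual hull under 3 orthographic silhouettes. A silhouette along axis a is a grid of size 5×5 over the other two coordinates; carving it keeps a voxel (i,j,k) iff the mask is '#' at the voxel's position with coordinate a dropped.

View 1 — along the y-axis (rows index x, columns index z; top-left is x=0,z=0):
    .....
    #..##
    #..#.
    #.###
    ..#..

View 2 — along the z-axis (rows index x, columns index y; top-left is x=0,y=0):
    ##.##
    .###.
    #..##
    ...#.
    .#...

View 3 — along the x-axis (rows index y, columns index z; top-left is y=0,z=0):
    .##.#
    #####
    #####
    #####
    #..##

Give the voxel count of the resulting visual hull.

initial block: 5^3 = 125
after view 1 [y-axis, 10 of 25 cells solid] → remaining = 50
after view 2 [z-axis, 12 of 25 cells solid] → remaining = 20
after view 3 [x-axis, 21 of 25 cells solid] → remaining = 18

remaining voxels: 18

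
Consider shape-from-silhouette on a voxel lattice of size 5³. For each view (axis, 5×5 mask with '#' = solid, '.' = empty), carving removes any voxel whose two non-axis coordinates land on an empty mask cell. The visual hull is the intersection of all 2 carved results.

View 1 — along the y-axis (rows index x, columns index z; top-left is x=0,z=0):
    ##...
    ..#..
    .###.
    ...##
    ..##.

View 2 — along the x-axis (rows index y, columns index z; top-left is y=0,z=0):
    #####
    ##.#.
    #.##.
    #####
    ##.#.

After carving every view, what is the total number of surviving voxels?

remaining voxels: 39

before carving: 125 voxels (5×5×5)
carve view 1 (along y, XZ-mask fill 10/25): 50 voxels remain
carve view 2 (along x, YZ-mask fill 19/25): 39 voxels remain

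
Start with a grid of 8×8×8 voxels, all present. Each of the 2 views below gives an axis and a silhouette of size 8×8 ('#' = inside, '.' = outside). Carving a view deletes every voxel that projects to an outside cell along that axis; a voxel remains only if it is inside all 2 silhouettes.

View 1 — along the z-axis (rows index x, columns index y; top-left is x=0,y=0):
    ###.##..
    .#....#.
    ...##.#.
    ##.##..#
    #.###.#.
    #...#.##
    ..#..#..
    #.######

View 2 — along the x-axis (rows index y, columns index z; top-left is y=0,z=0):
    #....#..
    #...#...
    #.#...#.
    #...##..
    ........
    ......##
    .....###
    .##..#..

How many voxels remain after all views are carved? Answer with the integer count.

remaining voxels: 70

start: 8×8×8 = 512 voxels
step 1: project along z, AND mask (33/64) → |grid| = 264
step 2: project along x, AND mask (18/64) → |grid| = 70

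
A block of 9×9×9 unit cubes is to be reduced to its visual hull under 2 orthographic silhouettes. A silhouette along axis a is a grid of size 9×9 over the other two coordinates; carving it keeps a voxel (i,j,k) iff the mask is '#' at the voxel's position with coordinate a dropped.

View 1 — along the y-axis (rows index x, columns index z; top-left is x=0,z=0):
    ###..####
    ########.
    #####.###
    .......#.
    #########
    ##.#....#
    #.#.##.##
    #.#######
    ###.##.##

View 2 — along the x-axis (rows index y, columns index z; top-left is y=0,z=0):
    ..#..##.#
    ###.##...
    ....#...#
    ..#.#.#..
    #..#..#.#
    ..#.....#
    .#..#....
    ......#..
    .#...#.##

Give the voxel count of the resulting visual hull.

voxel count = 172

before carving: 729 voxels (9×9×9)
V1 y: intersect with XZ mask (58 set) -- 522 left
V2 x: intersect with YZ mask (27 set) -- 172 left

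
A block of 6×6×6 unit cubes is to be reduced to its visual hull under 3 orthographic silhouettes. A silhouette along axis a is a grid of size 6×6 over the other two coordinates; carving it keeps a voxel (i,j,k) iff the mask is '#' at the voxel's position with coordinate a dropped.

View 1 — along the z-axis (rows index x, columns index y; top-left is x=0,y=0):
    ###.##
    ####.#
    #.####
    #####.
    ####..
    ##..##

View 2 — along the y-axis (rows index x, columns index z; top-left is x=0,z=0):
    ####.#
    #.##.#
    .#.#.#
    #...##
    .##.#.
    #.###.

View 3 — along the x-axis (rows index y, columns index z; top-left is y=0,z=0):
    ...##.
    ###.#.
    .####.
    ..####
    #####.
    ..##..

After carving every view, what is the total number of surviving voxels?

start: 6×6×6 = 216 voxels
carve view 1 (along z, XY-mask fill 28/36): 168 voxels remain
carve view 2 (along y, XZ-mask fill 22/36): 103 voxels remain
carve view 3 (along x, YZ-mask fill 21/36): 59 voxels remain

|visual hull| = 59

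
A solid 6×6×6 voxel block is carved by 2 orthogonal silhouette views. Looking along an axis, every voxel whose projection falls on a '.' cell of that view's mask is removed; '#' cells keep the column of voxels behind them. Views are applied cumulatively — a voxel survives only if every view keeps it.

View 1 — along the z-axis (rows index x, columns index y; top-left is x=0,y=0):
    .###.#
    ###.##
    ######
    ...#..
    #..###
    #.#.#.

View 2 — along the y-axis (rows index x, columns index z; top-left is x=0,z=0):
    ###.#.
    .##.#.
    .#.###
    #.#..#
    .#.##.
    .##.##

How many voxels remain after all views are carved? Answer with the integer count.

initial block: 6^3 = 216
after view 1 [z-axis, 23 of 36 cells solid] → remaining = 138
after view 2 [y-axis, 21 of 36 cells solid] → remaining = 82

82 voxels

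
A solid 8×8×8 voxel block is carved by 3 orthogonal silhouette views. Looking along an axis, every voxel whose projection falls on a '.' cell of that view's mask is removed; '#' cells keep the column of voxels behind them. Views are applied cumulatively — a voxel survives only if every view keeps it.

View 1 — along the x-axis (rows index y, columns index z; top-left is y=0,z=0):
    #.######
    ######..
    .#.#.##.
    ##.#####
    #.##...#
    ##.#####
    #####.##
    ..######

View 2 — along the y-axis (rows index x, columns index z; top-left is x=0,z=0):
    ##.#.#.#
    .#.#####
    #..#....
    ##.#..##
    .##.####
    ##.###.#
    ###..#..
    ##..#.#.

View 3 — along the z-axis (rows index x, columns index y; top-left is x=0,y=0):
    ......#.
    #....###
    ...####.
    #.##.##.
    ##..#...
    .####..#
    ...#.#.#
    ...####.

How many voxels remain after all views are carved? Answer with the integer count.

|visual hull| = 108

before carving: 512 voxels (8×8×8)
step 1: project along x, AND mask (48/64) → |grid| = 384
step 2: project along y, AND mask (38/64) → |grid| = 229
step 3: project along z, AND mask (29/64) → |grid| = 108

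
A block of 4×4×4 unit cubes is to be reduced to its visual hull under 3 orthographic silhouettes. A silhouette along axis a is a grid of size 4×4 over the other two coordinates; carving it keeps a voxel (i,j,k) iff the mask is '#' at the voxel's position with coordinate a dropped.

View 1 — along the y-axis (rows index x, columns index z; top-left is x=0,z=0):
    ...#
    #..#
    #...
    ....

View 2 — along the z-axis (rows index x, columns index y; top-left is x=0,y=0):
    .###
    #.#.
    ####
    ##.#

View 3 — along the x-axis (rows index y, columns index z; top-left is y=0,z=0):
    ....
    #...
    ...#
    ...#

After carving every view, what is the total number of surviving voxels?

remaining voxels: 4

before carving: 64 voxels (4×4×4)
after view 1 [y-axis, 4 of 16 cells solid] → remaining = 16
after view 2 [z-axis, 12 of 16 cells solid] → remaining = 11
after view 3 [x-axis, 3 of 16 cells solid] → remaining = 4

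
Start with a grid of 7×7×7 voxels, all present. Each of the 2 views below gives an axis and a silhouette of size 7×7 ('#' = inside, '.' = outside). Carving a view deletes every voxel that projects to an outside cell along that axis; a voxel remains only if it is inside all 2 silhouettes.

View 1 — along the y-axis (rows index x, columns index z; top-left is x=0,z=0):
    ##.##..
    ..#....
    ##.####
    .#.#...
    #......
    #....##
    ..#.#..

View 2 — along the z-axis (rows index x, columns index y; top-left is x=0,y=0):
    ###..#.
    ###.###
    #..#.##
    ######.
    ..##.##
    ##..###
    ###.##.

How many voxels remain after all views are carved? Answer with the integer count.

remaining voxels: 87

full grid |V| = 343
[1] y-view keeps 19 columns → grid now 133
[2] z-view keeps 34 columns → grid now 87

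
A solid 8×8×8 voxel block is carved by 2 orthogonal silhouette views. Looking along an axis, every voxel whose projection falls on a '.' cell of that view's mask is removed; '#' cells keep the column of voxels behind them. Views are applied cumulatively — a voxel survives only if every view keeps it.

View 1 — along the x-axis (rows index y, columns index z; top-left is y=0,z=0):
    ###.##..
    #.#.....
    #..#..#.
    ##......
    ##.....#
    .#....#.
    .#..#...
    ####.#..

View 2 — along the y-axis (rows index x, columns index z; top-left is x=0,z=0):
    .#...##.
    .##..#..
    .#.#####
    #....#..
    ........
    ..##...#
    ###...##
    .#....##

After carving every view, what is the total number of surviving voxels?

full grid |V| = 512
carve view 1 (along x, YZ-mask fill 24/64): 192 voxels remain
carve view 2 (along y, XZ-mask fill 25/64): 77 voxels remain

voxel count = 77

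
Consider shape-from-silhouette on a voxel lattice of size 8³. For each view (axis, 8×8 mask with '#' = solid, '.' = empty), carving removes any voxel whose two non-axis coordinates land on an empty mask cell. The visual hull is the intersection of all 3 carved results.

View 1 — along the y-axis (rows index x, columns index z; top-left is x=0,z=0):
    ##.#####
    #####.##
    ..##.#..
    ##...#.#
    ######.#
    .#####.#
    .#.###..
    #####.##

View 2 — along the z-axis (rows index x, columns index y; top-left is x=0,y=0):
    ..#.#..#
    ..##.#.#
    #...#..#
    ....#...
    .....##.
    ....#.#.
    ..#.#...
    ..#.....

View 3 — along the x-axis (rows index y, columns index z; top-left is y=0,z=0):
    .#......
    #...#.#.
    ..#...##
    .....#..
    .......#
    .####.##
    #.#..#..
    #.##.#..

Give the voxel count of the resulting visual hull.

full grid |V| = 512
  1. axis=1 (XZ plane), |mask|=45  ⇒  voxels=360
  2. axis=2 (XY plane), |mask|=18  ⇒  voxels=103
  3. axis=0 (YZ plane), |mask|=22  ⇒  voxels=36

remaining voxels: 36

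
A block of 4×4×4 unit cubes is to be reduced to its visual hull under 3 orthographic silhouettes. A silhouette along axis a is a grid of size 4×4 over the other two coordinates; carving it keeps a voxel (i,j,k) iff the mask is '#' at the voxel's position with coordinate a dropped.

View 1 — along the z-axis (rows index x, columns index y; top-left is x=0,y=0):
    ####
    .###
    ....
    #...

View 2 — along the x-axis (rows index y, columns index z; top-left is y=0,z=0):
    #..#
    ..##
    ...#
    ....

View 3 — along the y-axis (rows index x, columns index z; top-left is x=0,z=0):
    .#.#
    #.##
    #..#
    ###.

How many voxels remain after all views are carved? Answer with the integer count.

7 voxels

start: 4×4×4 = 64 voxels
V1 z: intersect with XY mask (8 set) -- 32 left
V2 x: intersect with YZ mask (5 set) -- 10 left
V3 y: intersect with XZ mask (10 set) -- 7 left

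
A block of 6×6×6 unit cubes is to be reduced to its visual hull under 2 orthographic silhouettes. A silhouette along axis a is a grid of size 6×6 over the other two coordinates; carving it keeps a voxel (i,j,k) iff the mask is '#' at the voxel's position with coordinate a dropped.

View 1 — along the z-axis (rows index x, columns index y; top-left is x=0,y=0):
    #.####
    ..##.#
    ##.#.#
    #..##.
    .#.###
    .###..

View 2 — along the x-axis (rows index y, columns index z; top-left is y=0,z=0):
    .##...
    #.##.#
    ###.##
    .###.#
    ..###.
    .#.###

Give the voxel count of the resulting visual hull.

|visual hull| = 82

start: 6×6×6 = 216 voxels
after view 1 [z-axis, 22 of 36 cells solid] → remaining = 132
after view 2 [x-axis, 22 of 36 cells solid] → remaining = 82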